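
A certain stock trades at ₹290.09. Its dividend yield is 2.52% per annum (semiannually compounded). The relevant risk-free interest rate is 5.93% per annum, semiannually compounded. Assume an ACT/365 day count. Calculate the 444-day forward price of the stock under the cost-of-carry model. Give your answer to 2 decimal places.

F = S · (1+r/2)^(2T) / (1+q/2)^(2T)
= 290.09 × 1.073674 / 1.030931 = 290.09 × 1.041461
F = ₹302.12

₹302.12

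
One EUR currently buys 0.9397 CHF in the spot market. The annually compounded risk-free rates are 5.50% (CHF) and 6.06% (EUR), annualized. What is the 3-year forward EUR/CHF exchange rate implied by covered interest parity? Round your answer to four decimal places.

By covered interest parity, F = S · (1+r_CHF)^T / (1+r_EUR)^T
= 0.9397 × 1.174241 / 1.193040 = 0.9397 × 0.984243
F = 0.9249 CHF per EUR

0.9249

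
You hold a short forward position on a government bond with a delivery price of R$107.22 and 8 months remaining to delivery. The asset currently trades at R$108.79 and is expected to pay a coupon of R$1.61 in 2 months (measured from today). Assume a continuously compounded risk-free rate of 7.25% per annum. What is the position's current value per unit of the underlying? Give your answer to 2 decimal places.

-R$5.04

PV(remaining coupons) I = 1.61·e^(−0.0725·2/12) = 1.5907
Current forward F = (S − I)·e^(rT) = (108.79 − 1.5907)·e^(0.0725·8/12) = 107.1993 × 1.049520 = 112.5078
Value (long) = (F − K)·e^(−rT) = (112.5078 − 107.22) × 0.952816 = 5.0383
Short position value = −(long value) = -R$5.04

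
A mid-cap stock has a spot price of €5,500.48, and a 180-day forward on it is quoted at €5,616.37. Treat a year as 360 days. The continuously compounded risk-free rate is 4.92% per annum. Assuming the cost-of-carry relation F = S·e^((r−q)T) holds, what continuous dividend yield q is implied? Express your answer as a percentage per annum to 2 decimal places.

From F = S·e^((r−q)T): (r − q) = ln(F/S)/T
ln(5616.37/5500.48) = ln(1.021069) = 0.020850
(r − q) = 0.020850 / (180/360) = 0.041700
q = r − ln(F/S)/T = 0.0492 − 0.041700 = 0.007500
q = 0.75%

0.75%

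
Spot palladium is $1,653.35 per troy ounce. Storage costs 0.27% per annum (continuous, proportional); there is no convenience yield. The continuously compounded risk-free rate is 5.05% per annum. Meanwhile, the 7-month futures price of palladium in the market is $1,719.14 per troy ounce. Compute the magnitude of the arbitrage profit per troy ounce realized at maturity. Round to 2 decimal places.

$13.68 per troy ounce

Fair futures: F* = S·e^(carry·T), with carry = (r + u) = 0.0505 + 0.0027 = 0.0532
F* = 1653.35 · e^(0.0532 × 7/12) = 1653.35 · e^0.03103333 = 1653.35 × 1.03151988 = $1705.4634
Market $1719.14 > fair $1705.4634: forward overpriced → cash-and-carry (buy spot, short the forward).
At maturity, profit = |F_mkt − F*| = |1719.14 − 1705.4634| = $13.68 per troy ounce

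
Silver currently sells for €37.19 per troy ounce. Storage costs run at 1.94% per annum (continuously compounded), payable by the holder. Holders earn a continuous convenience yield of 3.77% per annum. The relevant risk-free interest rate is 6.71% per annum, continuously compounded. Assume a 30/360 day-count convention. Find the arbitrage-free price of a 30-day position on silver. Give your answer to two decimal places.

€37.34 per troy ounce

Net carry = r + u − y = 0.0671 + 0.0194 − 0.0377 = 0.0488
F = S·e^((r+u−y)T) = 37.19 · e^(0.0488 × 30/360) = 37.19 · e^0.004067
= 37.19 × 1.004075 = €37.34 per troy ounce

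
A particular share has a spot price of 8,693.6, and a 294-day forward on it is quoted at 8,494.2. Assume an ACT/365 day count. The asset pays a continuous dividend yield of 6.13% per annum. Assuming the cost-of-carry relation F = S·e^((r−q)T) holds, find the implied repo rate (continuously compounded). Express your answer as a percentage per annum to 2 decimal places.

3.25%

From F = S·e^((r−q)T): (r − q) = ln(F/S)/T
ln(8494.2/8693.6) = ln(0.977064) = -0.023203
(r − q) = -0.023203 / (294/365) = -0.028806
r = ln(F/S)/T + q = -0.028806 + 0.0613 = 0.032494
r = 3.25%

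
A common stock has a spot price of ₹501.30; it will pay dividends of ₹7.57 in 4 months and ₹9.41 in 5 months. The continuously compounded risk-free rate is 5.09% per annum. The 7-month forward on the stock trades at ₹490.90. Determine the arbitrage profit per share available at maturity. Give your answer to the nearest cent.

PV(dividends) I = 7.57·e^(−0.0509·4/12) + 9.41·e^(−0.0509·5/12) = 16.6552
Fair forward F* = (S − I)·e^(rT) = (501.30 − 16.6552)·e^0.029692 = 484.6448 × 1.030137 = 499.2505
Market ₹490.90 < fair 499.2505: forward underpriced → reverse cash-and-carry (short the stock, invest proceeds at r, pay the dividends, go long the forward).
Profit at T = |F_mkt − F*| = |490.90 − 499.2505| = ₹8.35 per share

₹8.35 per share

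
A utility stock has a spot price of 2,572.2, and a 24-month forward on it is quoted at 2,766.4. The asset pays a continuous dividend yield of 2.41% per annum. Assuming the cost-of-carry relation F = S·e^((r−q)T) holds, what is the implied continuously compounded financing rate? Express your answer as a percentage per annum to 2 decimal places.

From F = S·e^((r−q)T): (r − q) = ln(F/S)/T
ln(2766.4/2572.2) = ln(1.075500) = 0.072786
(r − q) = 0.072786 / (24/12) = 0.036393
r = ln(F/S)/T + q = 0.036393 + 0.0241 = 0.060493
r = 6.05%

6.05%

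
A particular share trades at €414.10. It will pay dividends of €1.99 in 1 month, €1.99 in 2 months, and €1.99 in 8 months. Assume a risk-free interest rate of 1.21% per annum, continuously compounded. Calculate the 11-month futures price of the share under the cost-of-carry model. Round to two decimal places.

€412.70

PV(dividends) I = 1.99·e^(−0.0121·1/12) + 1.99·e^(−0.0121·2/12) + 1.99·e^(−0.0121·8/12)
I = 1.9880 + 1.9860 + 1.9740 = 5.9480
F = (S − I)·e^(rT) = (414.10 − 5.9480) · e^(0.0121·11/12)
= 408.1520 · e^0.011092 = 408.1520 × 1.011154 = €412.70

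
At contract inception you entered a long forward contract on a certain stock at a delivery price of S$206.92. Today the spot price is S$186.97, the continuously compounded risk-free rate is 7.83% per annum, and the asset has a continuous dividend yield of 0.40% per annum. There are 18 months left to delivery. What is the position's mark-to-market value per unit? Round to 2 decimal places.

S$1.86

Current fair forward for the remaining 18 months: F = S·e^((r − q)·T), (r − q) = 0.0783 − 0.0040 = 0.0743
F = 186.97 · e^(0.0743 × 18/12) = 186.97 × 1.117898 = 209.0134
Value of long forward = (F − K)·e^(−rT) = (209.0134 − 206.92) · e^(−0.0783·18/12)
= 2.0934 × 0.889185 = 1.86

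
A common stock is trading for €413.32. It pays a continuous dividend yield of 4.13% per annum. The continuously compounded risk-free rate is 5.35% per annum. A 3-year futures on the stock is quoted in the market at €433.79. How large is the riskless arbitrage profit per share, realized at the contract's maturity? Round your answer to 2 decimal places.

Fair futures: F* = S·e^(carry·T), with carry = (r − q) = 0.0535 − 0.0413 = 0.0122
F* = 413.32 · e^(0.0122 × 3) = 413.32 · e^0.036600 = 413.32 × 1.037278 = €428.7277
Market €433.79 > fair €428.7277: forward overpriced → cash-and-carry (buy spot, short the forward).
At maturity, profit = |F_mkt − F*| = |433.79 − 428.7277| = €5.06 per share

€5.06 per share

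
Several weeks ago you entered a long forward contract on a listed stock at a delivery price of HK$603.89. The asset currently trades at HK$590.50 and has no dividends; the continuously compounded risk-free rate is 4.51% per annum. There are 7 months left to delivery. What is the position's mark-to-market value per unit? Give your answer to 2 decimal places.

Current fair forward for the remaining 7 months: F = S·e^(r·T), r = 0.0451
F = 590.50 · e^(0.0451 × 7/12) = 590.50 × 1.026657 = 606.2410
Value of long forward = (F − K)·e^(−rT) = (606.2410 − 603.89) · e^(−0.0451·7/12)
= 2.3510 × 0.974035 = 2.29

HK$2.29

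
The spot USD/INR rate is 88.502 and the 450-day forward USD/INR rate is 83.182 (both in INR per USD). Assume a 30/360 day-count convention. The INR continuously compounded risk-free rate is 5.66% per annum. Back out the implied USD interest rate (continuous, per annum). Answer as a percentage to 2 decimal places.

10.62%

F = S·e^((r_INR − r_USD)T) ⇒ r_USD = r_INR − ln(F/S)/T
ln(83.182/88.502) = -0.061994; /(450/360) = -0.049595
r_USD = 0.0566 + 0.049595 = 0.106195
r_USD = 10.62%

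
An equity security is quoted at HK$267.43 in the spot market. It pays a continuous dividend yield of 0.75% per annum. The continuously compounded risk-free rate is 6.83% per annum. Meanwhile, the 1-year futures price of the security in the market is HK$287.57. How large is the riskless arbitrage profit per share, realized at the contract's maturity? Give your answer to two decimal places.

HK$3.38 per share

Fair futures: F* = S·e^(carry·T), with carry = (r − q) = 0.0683 − 0.0075 = 0.0608
F* = 267.43 · e^(0.0608 × 12/12) = 267.43 · e^0.060800 = 267.43 × 1.062686 = HK$284.1941
Market HK$287.57 > fair HK$284.1941: forward overpriced → cash-and-carry (buy spot, short the forward).
At maturity, profit = |F_mkt − F*| = |287.57 − 284.1941| = HK$3.38 per share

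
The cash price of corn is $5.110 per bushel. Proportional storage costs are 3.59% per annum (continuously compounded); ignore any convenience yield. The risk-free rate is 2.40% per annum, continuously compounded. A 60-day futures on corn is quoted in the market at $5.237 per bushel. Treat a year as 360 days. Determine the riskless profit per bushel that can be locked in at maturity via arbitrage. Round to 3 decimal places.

$0.076 per bushel

Fair futures: F* = S·e^(carry·T), with carry = (r + u) = 0.0240 + 0.0359 = 0.0599
F* = 5.110 · e^(0.0599 × 60/360) = 5.110 · e^0.009983 = 5.110 × 1.010033 = $5.1613
Market $5.237 > fair $5.1613: forward overpriced → cash-and-carry (buy spot, short the forward).
At maturity, profit = |F_mkt − F*| = |5.237 − 5.1613| = $0.076 per bushel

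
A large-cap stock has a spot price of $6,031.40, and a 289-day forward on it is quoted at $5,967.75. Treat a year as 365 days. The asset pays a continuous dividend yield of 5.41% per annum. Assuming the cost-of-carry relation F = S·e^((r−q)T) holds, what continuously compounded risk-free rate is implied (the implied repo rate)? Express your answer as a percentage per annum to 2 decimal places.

From F = S·e^((r−q)T): (r − q) = ln(F/S)/T
ln(5967.75/6031.40) = ln(0.989447) = -0.010609
(r − q) = -0.010609 / (289/365) = -0.013399
r = ln(F/S)/T + q = -0.013399 + 0.0541 = 0.040701
r = 4.07%

4.07%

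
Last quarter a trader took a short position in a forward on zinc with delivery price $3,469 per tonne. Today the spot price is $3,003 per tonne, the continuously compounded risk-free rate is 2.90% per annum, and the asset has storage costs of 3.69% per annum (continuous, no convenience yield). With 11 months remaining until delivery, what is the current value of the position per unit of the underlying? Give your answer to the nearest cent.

$271.68 per tonne

Current fair forward for the remaining 11 months: F = S·e^((r + u)·T), (r + u) = 0.0290 + 0.0369 = 0.0659
F = 3003 · e^(0.0659 × 11/12) = 3003 × 1.06227022 = 3189.9975
Value of long forward = (F − K)·e^(−rT) = (3189.9975 − 3469) · e^(−0.0290·11/12)
= -279.0025 × 0.97376689 = -271.68
Short position value = −(long value) = $271.68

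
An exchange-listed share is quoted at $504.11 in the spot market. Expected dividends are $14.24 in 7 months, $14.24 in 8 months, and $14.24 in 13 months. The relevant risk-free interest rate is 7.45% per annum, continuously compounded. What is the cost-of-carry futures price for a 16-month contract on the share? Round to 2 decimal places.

$512.23

PV(dividends) I = 14.24·e^(−0.0745·7/12) + 14.24·e^(−0.0745·8/12) + 14.24·e^(−0.0745·13/12)
I = 13.6344 + 13.5500 + 13.1359 = 40.3203
F = (S − I)·e^(rT) = (504.11 − 40.3203) · e^(0.0745·16/12)
= 463.7897 · e^0.099333 = 463.7897 × 1.104434 = $512.23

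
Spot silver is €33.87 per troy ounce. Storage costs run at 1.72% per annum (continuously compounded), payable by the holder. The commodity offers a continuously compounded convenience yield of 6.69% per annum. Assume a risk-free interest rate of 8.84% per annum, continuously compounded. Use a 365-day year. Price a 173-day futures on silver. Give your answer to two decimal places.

€34.50 per troy ounce

Net carry = r + u − y = 0.0884 + 0.0172 − 0.0669 = 0.0387
F = S·e^((r+u−y)T) = 33.87 · e^(0.0387 × 173/365) = 33.87 · e^0.018343
= 33.87 × 1.018512 = €34.50 per troy ounce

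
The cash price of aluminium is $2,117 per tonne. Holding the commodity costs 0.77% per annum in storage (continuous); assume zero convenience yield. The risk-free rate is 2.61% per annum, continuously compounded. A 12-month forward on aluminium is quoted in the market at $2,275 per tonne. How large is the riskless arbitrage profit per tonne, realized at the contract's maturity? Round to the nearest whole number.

$85 per tonne

Fair forward: F* = S·e^(carry·T), with carry = (r + u) = 0.0261 + 0.0077 = 0.0338
F* = 2117 · e^(0.0338 × 12/12) = 2117 · e^0.033800 = 2117 × 1.034378 = $2189.7782
Market $2275 > fair $2189.7782: forward overpriced → cash-and-carry (buy spot, short the forward).
At maturity, profit = |F_mkt − F*| = |2275 − 2189.7782| = $85 per tonne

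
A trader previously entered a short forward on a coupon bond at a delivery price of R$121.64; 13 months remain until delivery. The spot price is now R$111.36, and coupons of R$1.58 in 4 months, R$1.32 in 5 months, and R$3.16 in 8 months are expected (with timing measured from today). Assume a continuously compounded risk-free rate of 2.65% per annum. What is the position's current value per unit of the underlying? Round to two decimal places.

R$12.81

PV(remaining coupons) I = 1.58·e^(−0.0265·4/12) + 1.32·e^(−0.0265·5/12) + 3.16·e^(−0.0265·8/12) = 5.9763
Current forward F = (S − I)·e^(rT) = (111.36 − 5.9763)·e^(0.0265·13/12) = 105.3837 × 1.029124 = 108.4529
Value (long) = (F − K)·e^(−rT) = (108.4529 − 121.64) × 0.971700 = -12.8139
Short position value = −(long value) = R$12.81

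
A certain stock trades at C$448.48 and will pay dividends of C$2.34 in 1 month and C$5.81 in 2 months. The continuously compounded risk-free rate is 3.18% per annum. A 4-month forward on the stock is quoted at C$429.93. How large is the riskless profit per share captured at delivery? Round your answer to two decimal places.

C$15.13 per share

PV(dividends) I = 2.34·e^(−0.0318·1/12) + 5.81·e^(−0.0318·2/12) = 8.1131
Fair forward F* = (S − I)·e^(rT) = (448.48 − 8.1131)·e^0.010600 = 440.3669 × 1.010656 = 445.0594
Market C$429.93 < fair 445.0594: forward underpriced → reverse cash-and-carry (short the stock, invest proceeds at r, pay the dividends, go long the forward).
Profit at T = |F_mkt − F*| = |429.93 − 445.0594| = C$15.13 per share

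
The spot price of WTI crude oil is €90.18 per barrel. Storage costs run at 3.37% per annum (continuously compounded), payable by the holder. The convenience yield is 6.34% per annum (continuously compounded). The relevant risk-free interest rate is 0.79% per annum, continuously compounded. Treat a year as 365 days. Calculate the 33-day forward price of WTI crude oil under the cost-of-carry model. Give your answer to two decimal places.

Net carry = r + u − y = 0.0079 + 0.0337 − 0.0634 = -0.0218
F = S·e^((r+u−y)T) = 90.18 · e^(-0.0218 × 33/365) = 90.18 · e^-0.001971
= 90.18 × 0.998031 = €90.00 per barrel

€90.00 per barrel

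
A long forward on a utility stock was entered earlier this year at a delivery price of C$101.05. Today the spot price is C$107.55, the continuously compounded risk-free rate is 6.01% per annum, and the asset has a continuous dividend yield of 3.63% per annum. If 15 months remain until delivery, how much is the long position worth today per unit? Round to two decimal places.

C$9.04

Current fair forward for the remaining 15 months: F = S·e^((r − q)·T), (r − q) = 0.0601 − 0.0363 = 0.0238
F = 107.55 · e^(0.0238 × 15/12) = 107.55 × 1.030197 = 110.7977
Value of long forward = (F − K)·e^(−rT) = (110.7977 − 101.05) · e^(−0.0601·15/12)
= 9.7477 × 0.927628 = 9.04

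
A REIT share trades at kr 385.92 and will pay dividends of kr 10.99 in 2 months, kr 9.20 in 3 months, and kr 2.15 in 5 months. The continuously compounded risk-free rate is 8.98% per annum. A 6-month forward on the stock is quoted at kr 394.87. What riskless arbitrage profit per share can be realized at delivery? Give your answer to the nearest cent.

PV(dividends) I = 10.99·e^(−0.0898·2/12) + 9.20·e^(−0.0898·3/12) + 2.15·e^(−0.0898·5/12) = 21.8935
Fair forward F* = (S − I)·e^(rT) = (385.92 − 21.8935)·e^0.044900 = 364.0265 × 1.045923 = 380.7437
Market kr 394.87 > fair 380.7437: forward overpriced → cash-and-carry (borrow at r, buy the stock and collect the dividends, short the forward).
Profit at T = |F_mkt − F*| = |394.87 − 380.7437| = kr 14.13 per share

kr 14.13 per share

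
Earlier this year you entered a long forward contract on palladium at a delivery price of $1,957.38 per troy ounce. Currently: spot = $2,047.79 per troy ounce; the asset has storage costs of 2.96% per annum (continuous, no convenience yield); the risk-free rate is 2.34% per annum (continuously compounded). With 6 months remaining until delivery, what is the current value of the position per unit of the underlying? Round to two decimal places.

Current fair forward for the remaining 6 months: F = S·e^((r + u)·T), (r + u) = 0.0234 + 0.0296 = 0.0530
F = 2047.79 · e^(0.0530 × 6/12) = 2047.79 × 1.02685425 = 2102.7819
Value of long forward = (F − K)·e^(−rT) = (2102.7819 − 1957.38) · e^(−0.0234·6/12)
= 145.4019 × 0.98836818 = 143.71

$143.71 per troy ounce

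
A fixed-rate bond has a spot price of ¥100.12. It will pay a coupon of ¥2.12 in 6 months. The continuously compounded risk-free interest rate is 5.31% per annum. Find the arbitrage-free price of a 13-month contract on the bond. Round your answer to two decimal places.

PV(coupons) I = 2.12·e^(−0.0531·6/12)
I = 2.0645
F = (S − I)·e^(rT) = (100.12 − 2.0645) · e^(0.0531·13/12)
= 98.0555 · e^0.057525 = 98.0555 × 1.059212 = ¥103.86

¥103.86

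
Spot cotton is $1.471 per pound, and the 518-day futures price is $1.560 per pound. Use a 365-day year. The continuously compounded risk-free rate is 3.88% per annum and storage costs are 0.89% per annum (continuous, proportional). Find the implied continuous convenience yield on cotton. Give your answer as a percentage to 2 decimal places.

F = S·e^((r+u−y)T) ⇒ (r+u−y) = ln(F/S)/T
ln(1.560/1.471) = 0.058743; /T ⇒ 0.041392
y = r + u − ln(F/S)/T = 0.0388 + 0.0089 − 0.041392 = 0.006308
y = 0.63%

0.63%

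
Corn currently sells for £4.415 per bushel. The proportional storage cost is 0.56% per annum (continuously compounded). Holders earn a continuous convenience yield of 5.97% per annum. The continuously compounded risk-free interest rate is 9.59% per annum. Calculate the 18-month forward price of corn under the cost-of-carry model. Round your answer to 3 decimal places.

£4.701 per bushel

Net carry = r + u − y = 0.0959 + 0.0056 − 0.0597 = 0.0418
F = S·e^((r+u−y)T) = 4.415 · e^(0.0418 × 18/12) = 4.415 · e^0.062700
= 4.415 × 1.064707 = £4.701 per bushel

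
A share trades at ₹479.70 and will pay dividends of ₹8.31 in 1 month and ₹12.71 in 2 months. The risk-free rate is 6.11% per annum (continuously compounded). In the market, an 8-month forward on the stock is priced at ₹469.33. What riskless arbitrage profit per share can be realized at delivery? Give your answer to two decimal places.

PV(dividends) I = 8.31·e^(−0.0611·1/12) + 12.71·e^(−0.0611·2/12) = 20.8490
Fair forward F* = (S − I)·e^(rT) = (479.70 − 20.8490)·e^0.040733 = 458.8510 × 1.041574 = 477.9273
Market ₹469.33 < fair 477.9273: forward underpriced → reverse cash-and-carry (short the stock, invest proceeds at r, pay the dividends, go long the forward).
Profit at T = |F_mkt − F*| = |469.33 − 477.9273| = ₹8.60 per share

₹8.60 per share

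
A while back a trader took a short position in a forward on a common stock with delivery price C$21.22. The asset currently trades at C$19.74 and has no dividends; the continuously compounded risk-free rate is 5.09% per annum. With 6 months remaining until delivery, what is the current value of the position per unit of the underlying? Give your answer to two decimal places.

Current fair forward for the remaining 6 months: F = S·e^(r·T), r = 0.0509
F = 19.74 · e^(0.0509 × 6/12) = 19.74 × 1.025777 = 20.2488
Value of long forward = (F − K)·e^(−rT) = (20.2488 − 21.22) · e^(−0.0509·6/12)
= -0.9712 × 0.974871 = -0.95
Short position value = −(long value) = C$0.95

C$0.95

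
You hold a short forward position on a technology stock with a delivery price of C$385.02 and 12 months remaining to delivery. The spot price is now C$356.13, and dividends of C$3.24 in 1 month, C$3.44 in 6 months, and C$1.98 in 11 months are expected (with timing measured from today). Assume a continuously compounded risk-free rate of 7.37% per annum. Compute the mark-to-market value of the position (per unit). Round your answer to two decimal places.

PV(remaining dividends) I = 3.24·e^(−0.0737·1/12) + 3.44·e^(−0.0737·6/12) + 1.98·e^(−0.0737·11/12) = 8.3864
Current forward F = (S − I)·e^(rT) = (356.13 − 8.3864)·e^(0.0737·12/12) = 347.7436 × 1.076484 = 374.3404
Value (long) = (F − K)·e^(−rT) = (374.3404 − 385.02) × 0.928950 = -9.9208
Short position value = −(long value) = C$9.92

C$9.92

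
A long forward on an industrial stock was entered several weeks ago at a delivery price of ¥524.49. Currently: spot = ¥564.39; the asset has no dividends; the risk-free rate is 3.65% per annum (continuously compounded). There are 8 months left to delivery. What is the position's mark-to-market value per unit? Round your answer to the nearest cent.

Current fair forward for the remaining 8 months: F = S·e^(r·T), r = 0.0365
F = 564.39 · e^(0.0365 × 8/12) = 564.39 × 1.024632 = 578.2921
Value of long forward = (F − K)·e^(−rT) = (578.2921 − 524.49) · e^(−0.0365·8/12)
= 53.8021 × 0.975960 = 52.51

¥52.51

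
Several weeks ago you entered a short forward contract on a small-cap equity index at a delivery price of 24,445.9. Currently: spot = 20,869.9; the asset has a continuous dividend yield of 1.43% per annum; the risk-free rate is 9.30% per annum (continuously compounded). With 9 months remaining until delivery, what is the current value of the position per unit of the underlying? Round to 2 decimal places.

2151.64

Current fair forward for the remaining 9 months: F = S·e^((r − q)·T), (r − q) = 0.0930 − 0.0143 = 0.0787
F = 20869.9 · e^(0.0787 × 9/12) = 20869.9 × 1.06080176 = 22138.8267
Value of long forward = (F − K)·e^(−rT) = (22138.8267 − 24445.9) · e^(−0.0930·9/12)
= -2307.0733 × 0.93262695 = -2151.64
Short position value = −(long value) = 2151.64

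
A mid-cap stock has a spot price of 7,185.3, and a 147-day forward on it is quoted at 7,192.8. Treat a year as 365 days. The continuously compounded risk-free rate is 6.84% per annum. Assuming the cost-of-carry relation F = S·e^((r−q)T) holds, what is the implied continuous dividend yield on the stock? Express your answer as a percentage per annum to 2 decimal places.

6.58%

From F = S·e^((r−q)T): (r − q) = ln(F/S)/T
ln(7192.8/7185.3) = ln(1.001044) = 0.001043
(r − q) = 0.001043 / (147/365) = 0.002590
q = r − ln(F/S)/T = 0.0684 − 0.002590 = 0.065810
q = 6.58%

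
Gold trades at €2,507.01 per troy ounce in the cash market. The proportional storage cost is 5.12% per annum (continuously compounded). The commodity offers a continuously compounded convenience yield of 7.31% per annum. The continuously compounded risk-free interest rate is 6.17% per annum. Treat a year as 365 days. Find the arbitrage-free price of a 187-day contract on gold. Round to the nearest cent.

€2,558.65 per troy ounce

Net carry = r + u − y = 0.0617 + 0.0512 − 0.0731 = 0.0398
F = S·e^((r+u−y)T) = 2507.01 · e^(0.0398 × 187/365) = 2507.01 · e^0.02039068
= 2507.01 × 1.02059999 = €2,558.65 per troy ounce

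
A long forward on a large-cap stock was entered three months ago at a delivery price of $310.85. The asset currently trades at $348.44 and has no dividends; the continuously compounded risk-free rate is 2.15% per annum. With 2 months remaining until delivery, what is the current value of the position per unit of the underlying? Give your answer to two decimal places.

Current fair forward for the remaining 2 months: F = S·e^(r·T), r = 0.0215
F = 348.44 · e^(0.0215 × 2/12) = 348.44 × 1.003590 = 349.6909
Value of long forward = (F − K)·e^(−rT) = (349.6909 − 310.85) · e^(−0.0215·2/12)
= 38.8409 × 0.996423 = 38.70

$38.70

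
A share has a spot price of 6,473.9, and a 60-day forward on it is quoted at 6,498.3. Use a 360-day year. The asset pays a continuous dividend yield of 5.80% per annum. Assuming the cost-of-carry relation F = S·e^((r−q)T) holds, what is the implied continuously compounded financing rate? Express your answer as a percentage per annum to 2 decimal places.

8.06%

From F = S·e^((r−q)T): (r − q) = ln(F/S)/T
ln(6498.3/6473.9) = ln(1.003769) = 0.003762
(r − q) = 0.003762 / (60/360) = 0.022572
r = ln(F/S)/T + q = 0.022572 + 0.0580 = 0.080572
r = 8.06%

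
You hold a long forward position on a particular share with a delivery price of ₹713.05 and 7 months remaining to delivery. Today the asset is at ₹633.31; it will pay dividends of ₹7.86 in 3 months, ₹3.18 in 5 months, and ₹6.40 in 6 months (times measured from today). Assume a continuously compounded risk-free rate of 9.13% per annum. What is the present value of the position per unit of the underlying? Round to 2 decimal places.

-₹59.62

PV(remaining dividends) I = 7.86·e^(−0.0913·3/12) + 3.18·e^(−0.0913·5/12) + 6.40·e^(−0.0913·6/12) = 16.8583
Current forward F = (S − I)·e^(rT) = (633.31 − 16.8583)·e^(0.0913·7/12) = 616.4517 × 1.054702 = 650.1728
Value (long) = (F − K)·e^(−rT) = (650.1728 − 713.05) × 0.948135 = -59.6161
Value = -₹59.62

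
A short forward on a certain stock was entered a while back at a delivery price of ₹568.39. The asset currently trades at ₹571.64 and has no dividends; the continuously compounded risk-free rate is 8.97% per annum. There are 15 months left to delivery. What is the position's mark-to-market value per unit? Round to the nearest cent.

Current fair forward for the remaining 15 months: F = S·e^(r·T), r = 0.0897
F = 571.64 · e^(0.0897 × 15/12) = 571.64 × 1.118653 = 639.4668
Value of long forward = (F − K)·e^(−rT) = (639.4668 − 568.39) · e^(−0.0897·15/12)
= 71.0768 × 0.893933 = 63.54
Short position value = −(long value) = -₹63.54

-₹63.54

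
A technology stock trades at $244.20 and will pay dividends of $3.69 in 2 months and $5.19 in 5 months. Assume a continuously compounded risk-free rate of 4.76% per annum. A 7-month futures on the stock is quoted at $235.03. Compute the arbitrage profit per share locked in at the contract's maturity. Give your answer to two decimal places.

$7.05 per share

PV(dividends) I = 3.69·e^(−0.0476·2/12) + 5.19·e^(−0.0476·5/12) = 8.7489
Fair futures F* = (S − I)·e^(rT) = (244.20 − 8.7489)·e^0.027767 = 235.4511 × 1.028156 = 242.0805
Market $235.03 < fair 242.0805: forward underpriced → reverse cash-and-carry (short the stock, invest proceeds at r, pay the dividends, go long the forward).
Profit at T = |F_mkt − F*| = |235.03 − 242.0805| = $7.05 per share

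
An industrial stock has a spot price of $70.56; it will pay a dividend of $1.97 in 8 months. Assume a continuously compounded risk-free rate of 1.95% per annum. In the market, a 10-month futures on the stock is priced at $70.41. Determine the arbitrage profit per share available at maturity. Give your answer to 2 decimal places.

$0.67 per share

PV(dividends) I = 1.97·e^(−0.0195·8/12) = 1.9446
Fair futures F* = (S − I)·e^(rT) = (70.56 − 1.9446)·e^0.016250 = 68.6154 × 1.016383 = 69.7395
Market $70.41 > fair 69.7395: forward overpriced → cash-and-carry (borrow at r, buy the stock and collect the dividends, short the forward).
Profit at T = |F_mkt − F*| = |70.41 − 69.7395| = $0.67 per share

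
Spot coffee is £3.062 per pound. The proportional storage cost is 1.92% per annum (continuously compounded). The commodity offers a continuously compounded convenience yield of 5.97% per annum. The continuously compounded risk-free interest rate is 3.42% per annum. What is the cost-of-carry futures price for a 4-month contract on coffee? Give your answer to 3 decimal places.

£3.056 per pound

Net carry = r + u − y = 0.0342 + 0.0192 − 0.0597 = -0.0063
F = S·e^((r+u−y)T) = 3.062 · e^(-0.0063 × 4/12) = 3.062 · e^-0.002100
= 3.062 × 0.997902 = £3.056 per pound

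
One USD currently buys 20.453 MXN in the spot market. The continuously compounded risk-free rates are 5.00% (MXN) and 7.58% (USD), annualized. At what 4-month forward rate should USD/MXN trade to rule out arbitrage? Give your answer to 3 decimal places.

20.278

F = S·e^((r_MXN − r_USD)T) = 20.453 · e^((0.0500 − 0.0758) × 4/12)
= 20.453 · e^-0.008600 = 20.453 × 0.991437
F = 20.278 MXN per USD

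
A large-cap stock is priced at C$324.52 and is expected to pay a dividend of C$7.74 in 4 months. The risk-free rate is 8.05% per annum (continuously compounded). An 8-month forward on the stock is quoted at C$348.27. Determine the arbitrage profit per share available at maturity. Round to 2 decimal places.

PV(dividends) I = 7.74·e^(−0.0805·4/12) = 7.5351
Fair forward F* = (S − I)·e^(rT) = (324.52 − 7.5351)·e^0.053667 = 316.9849 × 1.055133 = 334.4612
Market C$348.27 > fair 334.4612: forward overpriced → cash-and-carry (borrow at r, buy the stock and collect the dividends, short the forward).
Profit at T = |F_mkt − F*| = |348.27 − 334.4612| = C$13.81 per share

C$13.81 per share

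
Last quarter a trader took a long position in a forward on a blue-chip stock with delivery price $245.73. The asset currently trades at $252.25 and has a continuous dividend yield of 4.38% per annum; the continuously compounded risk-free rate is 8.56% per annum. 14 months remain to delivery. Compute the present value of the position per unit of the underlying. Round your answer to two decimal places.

Current fair forward for the remaining 14 months: F = S·e^((r − q)·T), (r − q) = 0.0856 − 0.0438 = 0.0418
F = 252.25 · e^(0.0418 × 14/12) = 252.25 × 1.049975 = 264.8562
Value of long forward = (F − K)·e^(−rT) = (264.8562 − 245.73) · e^(−0.0856·14/12)
= 19.1262 × 0.904958 = 17.31

$17.31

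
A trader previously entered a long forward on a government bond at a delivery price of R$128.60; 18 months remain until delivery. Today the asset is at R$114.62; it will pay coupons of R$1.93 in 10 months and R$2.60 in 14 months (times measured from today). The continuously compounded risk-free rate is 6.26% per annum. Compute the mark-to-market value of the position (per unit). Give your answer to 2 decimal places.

PV(remaining coupons) I = 1.93·e^(−0.0626·10/12) + 2.60·e^(−0.0626·14/12) = 4.2488
Current forward F = (S − I)·e^(rT) = (114.62 − 4.2488)·e^(0.0626·18/12) = 110.3712 × 1.098450 = 121.2372
Value (long) = (F − K)·e^(−rT) = (121.2372 − 128.60) × 0.910374 = -6.7029
Value = -R$6.70

-R$6.70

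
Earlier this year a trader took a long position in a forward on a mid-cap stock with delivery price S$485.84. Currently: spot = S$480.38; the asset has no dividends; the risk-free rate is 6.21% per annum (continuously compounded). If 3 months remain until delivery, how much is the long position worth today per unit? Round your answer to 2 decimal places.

S$2.02

Current fair forward for the remaining 3 months: F = S·e^(r·T), r = 0.0621
F = 480.38 · e^(0.0621 × 3/12) = 480.38 × 1.015646 = 487.8960
Value of long forward = (F − K)·e^(−rT) = (487.8960 − 485.84) · e^(−0.0621·3/12)
= 2.0560 × 0.984595 = 2.02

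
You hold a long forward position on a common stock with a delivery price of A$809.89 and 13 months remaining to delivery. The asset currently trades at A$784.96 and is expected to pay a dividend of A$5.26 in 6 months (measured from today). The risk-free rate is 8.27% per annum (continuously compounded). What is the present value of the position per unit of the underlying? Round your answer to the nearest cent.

A$39.43

PV(remaining dividends) I = 5.26·e^(−0.0827·6/12) = 5.0469
Current forward F = (S − I)·e^(rT) = (784.96 − 5.0469)·e^(0.0827·13/12) = 779.9131 × 1.093728 = 853.0128
Value (long) = (F − K)·e^(−rT) = (853.0128 − 809.89) × 0.914304 = 39.4273
Value = A$39.43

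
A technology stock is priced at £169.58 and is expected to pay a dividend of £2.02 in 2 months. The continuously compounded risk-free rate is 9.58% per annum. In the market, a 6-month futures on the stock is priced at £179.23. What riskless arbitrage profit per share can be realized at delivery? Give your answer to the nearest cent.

PV(dividends) I = 2.02·e^(−0.0958·2/12) = 1.9880
Fair futures F* = (S − I)·e^(rT) = (169.58 − 1.9880)·e^0.047900 = 167.5920 × 1.049066 = 175.8151
Market £179.23 > fair 175.8151: forward overpriced → cash-and-carry (borrow at r, buy the stock and collect the dividends, short the forward).
Profit at T = |F_mkt − F*| = |179.23 − 175.8151| = £3.41 per share

£3.41 per share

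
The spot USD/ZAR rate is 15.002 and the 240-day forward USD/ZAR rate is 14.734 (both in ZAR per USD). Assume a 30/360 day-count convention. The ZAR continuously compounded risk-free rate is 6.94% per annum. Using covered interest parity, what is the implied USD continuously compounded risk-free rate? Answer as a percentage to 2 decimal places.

9.64%

F = S·e^((r_ZAR − r_USD)T) ⇒ r_USD = r_ZAR − ln(F/S)/T
ln(14.734/15.002) = -0.018026; /(240/360) = -0.027039
r_USD = 0.0694 + 0.027039 = 0.096439
r_USD = 9.64%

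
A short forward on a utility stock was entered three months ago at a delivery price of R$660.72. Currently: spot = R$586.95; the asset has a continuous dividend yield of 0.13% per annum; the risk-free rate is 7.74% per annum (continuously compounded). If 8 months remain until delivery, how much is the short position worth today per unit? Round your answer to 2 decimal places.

Current fair forward for the remaining 8 months: F = S·e^((r − q)·T), (r − q) = 0.0774 − 0.0013 = 0.0761
F = 586.95 · e^(0.0761 × 8/12) = 586.95 × 1.052042 = 617.4961
Value of long forward = (F − K)·e^(−rT) = (617.4961 − 660.72) · e^(−0.0774·8/12)
= -43.2239 × 0.949709 = -41.05
Short position value = −(long value) = R$41.05

R$41.05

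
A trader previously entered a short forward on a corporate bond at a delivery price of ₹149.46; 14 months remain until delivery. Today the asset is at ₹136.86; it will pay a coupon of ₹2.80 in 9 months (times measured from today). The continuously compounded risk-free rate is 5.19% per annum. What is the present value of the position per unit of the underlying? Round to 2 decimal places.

₹6.51

PV(remaining coupons) I = 2.80·e^(−0.0519·9/12) = 2.6931
Current forward F = (S − I)·e^(rT) = (136.86 − 2.6931)·e^(0.0519·14/12) = 134.1669 × 1.062421 = 142.5417
Value (long) = (F − K)·e^(−rT) = (142.5417 − 149.46) × 0.941247 = -6.5118
Short position value = −(long value) = ₹6.51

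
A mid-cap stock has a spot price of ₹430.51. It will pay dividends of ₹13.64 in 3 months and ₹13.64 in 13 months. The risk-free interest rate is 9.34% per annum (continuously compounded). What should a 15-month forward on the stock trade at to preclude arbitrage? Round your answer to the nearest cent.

PV(dividends) I = 13.64·e^(−0.0934·3/12) + 13.64·e^(−0.0934·13/12)
I = 13.3252 + 12.3274 = 25.6526
F = (S − I)·e^(rT) = (430.51 − 25.6526) · e^(0.0934·15/12)
= 404.8574 · e^0.116750 = 404.8574 × 1.123838 = ₹454.99

₹454.99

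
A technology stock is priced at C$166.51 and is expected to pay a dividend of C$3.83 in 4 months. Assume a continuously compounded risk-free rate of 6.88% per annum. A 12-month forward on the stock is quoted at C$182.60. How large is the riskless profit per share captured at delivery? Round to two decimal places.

C$8.24 per share

PV(dividends) I = 3.83·e^(−0.0688·4/12) = 3.7432
Fair forward F* = (S − I)·e^(rT) = (166.51 − 3.7432)·e^0.068800 = 162.7668 × 1.071222 = 174.3594
Market C$182.60 > fair 174.3594: forward overpriced → cash-and-carry (borrow at r, buy the stock and collect the dividends, short the forward).
Profit at T = |F_mkt − F*| = |182.60 − 174.3594| = C$8.24 per share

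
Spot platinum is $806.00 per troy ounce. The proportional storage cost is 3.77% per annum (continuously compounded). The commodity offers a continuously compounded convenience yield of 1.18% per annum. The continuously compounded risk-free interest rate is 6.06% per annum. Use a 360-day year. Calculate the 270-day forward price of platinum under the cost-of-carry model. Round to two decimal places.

Net carry = r + u − y = 0.0606 + 0.0377 − 0.0118 = 0.0865
F = S·e^((r+u−y)T) = 806.00 · e^(0.0865 × 270/360) = 806.00 · e^0.064875
= 806.00 × 1.067026 = $860.02 per troy ounce

$860.02 per troy ounce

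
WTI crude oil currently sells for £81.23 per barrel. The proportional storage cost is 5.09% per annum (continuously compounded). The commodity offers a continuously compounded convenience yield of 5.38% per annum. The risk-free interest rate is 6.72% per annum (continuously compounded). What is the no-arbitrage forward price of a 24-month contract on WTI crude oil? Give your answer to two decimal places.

£92.38 per barrel

Net carry = r + u − y = 0.0672 + 0.0509 − 0.0538 = 0.0643
F = S·e^((r+u−y)T) = 81.23 · e^(0.0643 × 24/12) = 81.23 · e^0.128600
= 81.23 × 1.137235 = £92.38 per barrel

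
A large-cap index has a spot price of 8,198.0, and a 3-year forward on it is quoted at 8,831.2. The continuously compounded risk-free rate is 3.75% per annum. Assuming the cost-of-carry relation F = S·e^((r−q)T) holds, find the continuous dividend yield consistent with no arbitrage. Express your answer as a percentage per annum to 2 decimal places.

From F = S·e^((r−q)T): (r − q) = ln(F/S)/T
ln(8831.2/8198.0) = ln(1.077238) = 0.074400
(r − q) = 0.074400 / (3) = 0.024800
q = r − ln(F/S)/T = 0.0375 − 0.024800 = 0.012700
q = 1.27%

1.27%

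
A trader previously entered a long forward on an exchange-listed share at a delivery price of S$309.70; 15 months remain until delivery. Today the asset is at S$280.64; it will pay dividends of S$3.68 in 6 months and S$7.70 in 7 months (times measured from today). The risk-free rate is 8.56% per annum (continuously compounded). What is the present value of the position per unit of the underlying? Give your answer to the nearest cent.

PV(remaining dividends) I = 3.68·e^(−0.0856·6/12) + 7.70·e^(−0.0856·7/12) = 10.8508
Current forward F = (S − I)·e^(rT) = (280.64 − 10.8508)·e^(0.0856·15/12) = 269.7892 × 1.112934 = 300.2576
Value (long) = (F − K)·e^(−rT) = (300.2576 − 309.70) × 0.898526 = -8.4842
Value = -S$8.48

-S$8.48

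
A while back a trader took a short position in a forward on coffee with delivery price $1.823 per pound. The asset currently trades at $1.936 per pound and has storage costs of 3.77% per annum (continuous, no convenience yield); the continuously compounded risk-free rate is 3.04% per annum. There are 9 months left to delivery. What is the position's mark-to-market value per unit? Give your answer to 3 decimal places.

-$0.210 per pound

Current fair forward for the remaining 9 months: F = S·e^((r + u)·T), (r + u) = 0.0304 + 0.0377 = 0.0681
F = 1.936 · e^(0.0681 × 9/12) = 1.936 × 1.052402 = 2.0375
Value of long forward = (F − K)·e^(−rT) = (2.0375 − 1.823) · e^(−0.0304·9/12)
= 0.2145 × 0.977458 = 0.210
Short position value = −(long value) = -$0.210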